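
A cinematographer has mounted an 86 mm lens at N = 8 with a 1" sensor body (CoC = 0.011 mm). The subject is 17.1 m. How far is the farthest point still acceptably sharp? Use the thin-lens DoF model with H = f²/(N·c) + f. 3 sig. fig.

21.4 m

Hyperfocal distance H = f²/(N·c) + f = 86²/(8 × 0.011) + 86 = 7396/0.088 + 86 ≈ 84131.5 mm ≈ 84.13 m.
Far limit Df = s·(H − f)/(H − s) = 17100 × (84131.5 − 86) / (84131.5 − 17100) = 17100 × 84045.5 / 67031.5 ≈ 21440 mm ≈ 21.4 m.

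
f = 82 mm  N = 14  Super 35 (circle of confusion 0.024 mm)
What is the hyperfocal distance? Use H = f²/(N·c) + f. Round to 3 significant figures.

20.1 m

Hyperfocal distance H = f²/(N·c) + f = 82²/(14 × 0.024) + 82 = 6724/0.336 + 82 ≈ 20093.9 mm ≈ 20.1 m.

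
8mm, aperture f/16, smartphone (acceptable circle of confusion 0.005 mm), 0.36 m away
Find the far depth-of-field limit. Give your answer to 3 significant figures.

0.643 m

Hyperfocal distance H = f²/(N·c) + f = 8²/(16 × 0.005) + 8 = 64/0.08 + 8 ≈ 808.0 mm ≈ 0.808 m.
Far limit Df = s·(H − f)/(H − s) = 360 × (808.0 − 8) / (808.0 − 360) = 360 × 800.0 / 448.0 ≈ 642.86 mm ≈ 0.643 m.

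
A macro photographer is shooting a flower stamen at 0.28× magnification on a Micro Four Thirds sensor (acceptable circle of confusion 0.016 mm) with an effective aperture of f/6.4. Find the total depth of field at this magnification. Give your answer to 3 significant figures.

At magnification m, DoF ≈ 2·N_eff·c/m² = 2 × 6.4 × 0.016 / 0.28² = 0.2048 / 0.0784 ≈ 2.61 mm.

2.61 mm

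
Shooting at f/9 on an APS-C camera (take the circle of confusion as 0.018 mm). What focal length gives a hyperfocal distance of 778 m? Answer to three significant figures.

355 mm

From H = f²/(N·c) + f, with f ≪ H: f ≈ √(H·N·c) = √(778000 × 9 × 0.018) = √126036 ≈ 355.0 mm.
The +f correction barely moves this — solving exactly, f² + N·c·f − N·c·H = 0 ⇒ f = (−N·c + √((N·c)² + 4·N·c·H))/2 = (−0.162 + √504144)/2 ≈ 354.93 mm, so f ≈ 355 mm.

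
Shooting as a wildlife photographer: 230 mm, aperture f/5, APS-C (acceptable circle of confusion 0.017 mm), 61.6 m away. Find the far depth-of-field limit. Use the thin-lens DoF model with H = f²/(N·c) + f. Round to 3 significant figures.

Hyperfocal distance H = f²/(N·c) + f = 230²/(5 × 0.017) + 230 = 52900/0.085 + 230 ≈ 622582.9 mm ≈ 622.6 m.
Far limit Df = s·(H − f)/(H − s) = 61600 × (622582.9 − 230) / (622582.9 − 61600) = 61600 × 622352.9 / 560982.9 ≈ 68339 mm ≈ 68.3 m.

68.3 m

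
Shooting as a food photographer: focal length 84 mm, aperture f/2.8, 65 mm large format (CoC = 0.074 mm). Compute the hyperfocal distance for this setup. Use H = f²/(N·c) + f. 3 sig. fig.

Hyperfocal distance H = f²/(N·c) + f = 84²/(2.8 × 0.074) + 84 = 7056/0.2072 + 84 ≈ 34138.1 mm ≈ 34.1 m.

34.1 m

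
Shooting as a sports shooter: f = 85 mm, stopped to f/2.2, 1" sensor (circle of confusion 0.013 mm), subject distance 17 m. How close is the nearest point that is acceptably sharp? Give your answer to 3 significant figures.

15.9 m

Hyperfocal distance H = f²/(N·c) + f = 85²/(2.2 × 0.013) + 85 = 7225/0.0286 + 85 ≈ 252707.4 mm ≈ 252.7 m.
Near limit Dn = s·(H − f)/(H + s − 2f) = 17000 × (252707.4 − 85) / (252707.4 + 17000 − 2 × 85) = 17000 × 252622.4 / 269537.4 ≈ 15933 mm ≈ 15.9 m.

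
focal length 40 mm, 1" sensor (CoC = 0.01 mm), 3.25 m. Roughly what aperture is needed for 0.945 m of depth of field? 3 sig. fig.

f/7.10

Write h = H − f = f²/(N·c). The thin-lens limits are Dn = s·h/(h + (s−f)) and Df = s·h/(h − (s−f)), so DoF = Df − Dn = 2·s·(s−f)·h / (h² − (s−f)²).
That is a quadratic in h: DoF·h² − 2·s·(s−f)·h − DoF·(s−f)² = 0 ⇒ h = (s−f)·(s + √(s² + DoF²)) / DoF = 3210 × (3250 + √(3250² + 945²)) / 945 = 3210 × (3250 + 3384.60) / 945 ≈ 22537 mm.
Then N = f²/(c·h) = 40² / (0.01 × 22537) = 1600 / 225.37 ≈ 7.10.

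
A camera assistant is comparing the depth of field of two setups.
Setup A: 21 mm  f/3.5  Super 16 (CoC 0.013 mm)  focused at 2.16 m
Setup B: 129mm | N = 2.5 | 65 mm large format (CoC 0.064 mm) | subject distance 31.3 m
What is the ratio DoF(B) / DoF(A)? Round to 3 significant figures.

20.6

Setup A: H = 21²/(3.5×0.013) + 21 ≈ 9713.3 mm; DoF = Df − Dn = 2771.7 − 1769.5 ≈ 1002.2 mm.
Setup B: H = 129²/(2.5×0.064) + 129 ≈ 104135.2 mm; DoF = Df − Dn = 44695 − 24082 ≈ 20613 mm.
Ratio = 20613 / 1002.2 ≈ 20.6.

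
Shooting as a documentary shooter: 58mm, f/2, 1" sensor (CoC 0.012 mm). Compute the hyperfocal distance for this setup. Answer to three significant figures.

Hyperfocal distance H = f²/(N·c) + f = 58²/(2 × 0.012) + 58 = 3364/0.024 + 58 ≈ 140224.7 mm ≈ 140 m.

140 m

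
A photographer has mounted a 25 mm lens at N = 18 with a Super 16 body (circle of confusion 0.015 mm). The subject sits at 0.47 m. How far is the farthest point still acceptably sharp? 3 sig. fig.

Hyperfocal distance H = f²/(N·c) + f = 25²/(18 × 0.015) + 25 = 625/0.27 + 25 ≈ 2339.8 mm ≈ 2.340 m.
Far limit Df = s·(H − f)/(H − s) = 470 × (2339.8 − 25) / (2339.8 − 470) = 470 × 2314.8 / 1869.8 ≈ 581.86 mm ≈ 0.582 m.

0.582 m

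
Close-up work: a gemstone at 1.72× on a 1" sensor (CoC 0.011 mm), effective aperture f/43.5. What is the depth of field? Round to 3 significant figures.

0.323 mm

At magnification m, DoF ≈ 2·N_eff·c/m² = 2 × 43.5 × 0.011 / 1.72² = 0.957 / 2.958 ≈ 0.323 mm.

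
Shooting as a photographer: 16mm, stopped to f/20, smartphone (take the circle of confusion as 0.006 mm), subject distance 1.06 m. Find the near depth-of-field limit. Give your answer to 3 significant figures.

Hyperfocal distance H = f²/(N·c) + f = 16²/(20 × 0.006) + 16 = 256/0.12 + 16 ≈ 2149.3 mm ≈ 2.149 m.
Near limit Dn = s·(H − f)/(H + s − 2f) = 1060 × (2149.3 − 16) / (2149.3 + 1060 − 2 × 16) = 1060 × 2133.3 / 3177.3 ≈ 711.71 mm ≈ 0.712 m.

0.712 m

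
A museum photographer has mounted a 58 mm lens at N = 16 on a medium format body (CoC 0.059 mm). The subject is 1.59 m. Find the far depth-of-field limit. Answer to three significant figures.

Hyperfocal distance H = f²/(N·c) + f = 58²/(16 × 0.059) + 58 = 3364/0.944 + 58 ≈ 3621.6 mm ≈ 3.622 m.
Far limit Df = s·(H − f)/(H − s) = 1590 × (3621.6 − 58) / (3621.6 − 1590) = 1590 × 3563.6 / 2031.6 ≈ 2789.0 mm ≈ 2.79 m.

2.79 m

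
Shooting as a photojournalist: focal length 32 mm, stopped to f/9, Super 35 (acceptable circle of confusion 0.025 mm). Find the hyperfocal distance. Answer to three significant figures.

4.58 m

Hyperfocal distance H = f²/(N·c) + f = 32²/(9 × 0.025) + 32 = 1024/0.225 + 32 ≈ 4583.1 mm ≈ 4.58 m.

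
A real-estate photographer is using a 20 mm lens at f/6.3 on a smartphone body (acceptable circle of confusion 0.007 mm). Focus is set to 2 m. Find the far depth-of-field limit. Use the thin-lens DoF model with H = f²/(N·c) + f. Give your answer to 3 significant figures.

Hyperfocal distance H = f²/(N·c) + f = 20²/(6.3 × 0.007) + 20 = 400/0.0441 + 20 ≈ 9090.3 mm ≈ 9.090 m.
Far limit Df = s·(H − f)/(H − s) = 2000 × (9090.3 − 20) / (9090.3 − 2000) = 2000 × 9070.3 / 7090.3 ≈ 2558.5 mm ≈ 2.56 m.

2.56 m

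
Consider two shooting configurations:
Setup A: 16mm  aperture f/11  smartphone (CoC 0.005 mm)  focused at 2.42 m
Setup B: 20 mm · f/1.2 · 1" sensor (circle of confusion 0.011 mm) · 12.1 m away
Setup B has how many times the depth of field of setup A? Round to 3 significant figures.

3.36

Setup A: H = 16²/(11×0.005) + 16 ≈ 4670.5 mm; DoF = Df − Dn = 5005.0 − 1595.8 ≈ 3409.2 mm.
Setup B: H = 20²/(1.2×0.011) + 20 ≈ 30323.0 mm; DoF = Df − Dn = 20121 − 8651 ≈ 11470 mm.
Ratio = 11470 / 3409.2 ≈ 3.36.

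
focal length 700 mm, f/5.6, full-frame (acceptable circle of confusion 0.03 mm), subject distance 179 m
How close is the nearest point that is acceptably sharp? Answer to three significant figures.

Hyperfocal distance H = f²/(N·c) + f = 700²/(5.6 × 0.03) + 700 = 490000/0.168 + 700 ≈ 2917366.7 mm ≈ 2917 m.
Near limit Dn = s·(H − f)/(H + s − 2f) = 179000 × (2917366.7 − 700) / (2917366.7 + 179000 − 2 × 700) = 179000 × 2916666.7 / 3094966.7 ≈ 168688 mm ≈ 169 m.

169 m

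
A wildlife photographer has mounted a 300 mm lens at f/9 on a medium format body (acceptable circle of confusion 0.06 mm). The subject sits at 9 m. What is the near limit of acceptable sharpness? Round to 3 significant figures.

Hyperfocal distance H = f²/(N·c) + f = 300²/(9 × 0.06) + 300 = 90000/0.54 + 300 ≈ 166966.7 mm ≈ 167.0 m.
Near limit Dn = s·(H − f)/(H + s − 2f) = 9000 × (166966.7 − 300) / (166966.7 + 9000 − 2 × 300) = 9000 × 166666.7 / 175366.7 ≈ 8553.5 mm ≈ 8.55 m.

8.55 m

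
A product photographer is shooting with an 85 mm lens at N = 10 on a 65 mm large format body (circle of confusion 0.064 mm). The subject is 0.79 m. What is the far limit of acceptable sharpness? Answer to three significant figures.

0.843 m

Hyperfocal distance H = f²/(N·c) + f = 85²/(10 × 0.064) + 85 = 7225/0.64 + 85 ≈ 11374.1 mm ≈ 11.37 m.
Far limit Df = s·(H − f)/(H − s) = 790 × (11374.1 − 85) / (11374.1 − 790) = 790 × 11289.1 / 10584.1 ≈ 842.62 mm ≈ 0.843 m.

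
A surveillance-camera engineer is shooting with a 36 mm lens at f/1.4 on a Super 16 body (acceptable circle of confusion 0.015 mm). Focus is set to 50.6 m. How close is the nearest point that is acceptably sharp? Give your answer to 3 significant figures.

Hyperfocal distance H = f²/(N·c) + f = 36²/(1.4 × 0.015) + 36 = 1296/0.021 + 36 ≈ 61750.3 mm ≈ 61.75 m.
Near limit Dn = s·(H − f)/(H + s − 2f) = 50600 × (61750.3 − 36) / (61750.3 + 50600 − 2 × 36) = 50600 × 61714.3 / 112278.3 ≈ 27813 mm ≈ 27.8 m.

27.8 m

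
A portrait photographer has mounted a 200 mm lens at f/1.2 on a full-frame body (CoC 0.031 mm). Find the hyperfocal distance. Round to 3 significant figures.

Hyperfocal distance H = f²/(N·c) + f = 200²/(1.2 × 0.031) + 200 = 40000/0.0372 + 200 ≈ 1075468.8 mm ≈ 1080 m.

1080 m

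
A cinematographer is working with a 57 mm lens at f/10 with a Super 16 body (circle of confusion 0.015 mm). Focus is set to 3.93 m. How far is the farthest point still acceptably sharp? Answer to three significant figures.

Hyperfocal distance H = f²/(N·c) + f = 57²/(10 × 0.015) + 57 = 3249/0.15 + 57 ≈ 21717.0 mm ≈ 21.72 m.
Far limit Df = s·(H − f)/(H − s) = 3930 × (21717.0 − 57) / (21717.0 − 3930) = 3930 × 21660.0 / 17787.0 ≈ 4785.7 mm ≈ 4.79 m.

4.79 m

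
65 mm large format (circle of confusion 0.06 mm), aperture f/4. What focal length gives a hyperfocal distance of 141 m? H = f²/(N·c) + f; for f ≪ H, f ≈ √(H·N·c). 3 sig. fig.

184 mm

From H = f²/(N·c) + f, with f ≪ H: f ≈ √(H·N·c) = √(141000 × 4 × 0.06) = √33840 ≈ 184.0 mm.
The +f correction barely moves this — solving exactly, f² + N·c·f − N·c·H = 0 ⇒ f = (−N·c + √((N·c)² + 4·N·c·H))/2 = (−0.24 + √135360)/2 ≈ 183.84 mm, so f ≈ 184 mm.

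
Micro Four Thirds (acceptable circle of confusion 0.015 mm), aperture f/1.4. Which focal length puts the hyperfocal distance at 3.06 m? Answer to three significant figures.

From H = f²/(N·c) + f, with f ≪ H: f ≈ √(H·N·c) = √(3060 × 1.4 × 0.015) = √64.260 ≈ 8.016 mm.
Exact: f² + N·c·f − N·c·H = 0 ⇒ f = (−N·c + √((N·c)² + 4·N·c·H))/2 = (−0.021 + √257.04)/2 ≈ 8.0057 mm ≈ 8.01 mm.

8.01 mm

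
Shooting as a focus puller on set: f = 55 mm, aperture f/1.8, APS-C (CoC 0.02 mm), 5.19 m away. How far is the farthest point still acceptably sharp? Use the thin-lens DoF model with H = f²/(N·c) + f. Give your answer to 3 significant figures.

5.53 m

Hyperfocal distance H = f²/(N·c) + f = 55²/(1.8 × 0.02) + 55 = 3025/0.036 + 55 ≈ 84082.8 mm ≈ 84.08 m.
Far limit Df = s·(H − f)/(H − s) = 5190 × (84082.8 − 55) / (84082.8 − 5190) = 5190 × 84027.8 / 78892.8 ≈ 5527.8 mm ≈ 5.53 m.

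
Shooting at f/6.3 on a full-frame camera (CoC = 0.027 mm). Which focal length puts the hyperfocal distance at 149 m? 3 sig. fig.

From H = f²/(N·c) + f, with f ≪ H: f ≈ √(H·N·c) = √(149000 × 6.3 × 0.027) = √25345 ≈ 159.2 mm.
The +f correction barely moves this — solving exactly, f² + N·c·f − N·c·H = 0 ⇒ f = (−N·c + √((N·c)² + 4·N·c·H))/2 = (−0.1701 + √101380)/2 ≈ 159.12 mm, so f ≈ 159 mm.

159 mm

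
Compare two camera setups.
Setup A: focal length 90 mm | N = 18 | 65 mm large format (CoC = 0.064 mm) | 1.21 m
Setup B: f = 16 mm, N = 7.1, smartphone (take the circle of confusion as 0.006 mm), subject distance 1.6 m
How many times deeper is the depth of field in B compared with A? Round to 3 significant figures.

2.29

Setup A: H = 90²/(18×0.064) + 90 ≈ 7121.2 mm; DoF = Df − Dn = 1439.26 − 1043.74 ≈ 395.52 mm.
Setup B: H = 16²/(7.1×0.006) + 16 ≈ 6025.4 mm; DoF = Df − Dn = 2172.70 − 1266.24 ≈ 906.46 mm.
Ratio = 906.46 / 395.52 ≈ 2.29.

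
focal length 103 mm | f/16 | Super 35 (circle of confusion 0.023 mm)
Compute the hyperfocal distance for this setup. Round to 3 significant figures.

28.9 m

Hyperfocal distance H = f²/(N·c) + f = 103²/(16 × 0.023) + 103 = 10609/0.368 + 103 ≈ 28931.8 mm ≈ 28.9 m.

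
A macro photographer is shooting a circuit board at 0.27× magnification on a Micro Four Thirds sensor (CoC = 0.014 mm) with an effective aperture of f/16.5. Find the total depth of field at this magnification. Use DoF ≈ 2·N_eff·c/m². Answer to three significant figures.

6.34 mm

At magnification m, DoF ≈ 2·N_eff·c/m² = 2 × 16.5 × 0.014 / 0.27² = 0.462 / 0.0729 ≈ 6.34 mm.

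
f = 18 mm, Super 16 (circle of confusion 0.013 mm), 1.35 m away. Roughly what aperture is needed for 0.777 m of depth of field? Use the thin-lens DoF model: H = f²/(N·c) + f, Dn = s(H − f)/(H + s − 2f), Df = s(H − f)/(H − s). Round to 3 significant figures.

f/5

Write h = H − f = f²/(N·c). The thin-lens limits are Dn = s·h/(h + (s−f)) and Df = s·h/(h − (s−f)), so DoF = Df − Dn = 2·s·(s−f)·h / (h² − (s−f)²).
That is a quadratic in h: DoF·h² − 2·s·(s−f)·h − DoF·(s−f)² = 0 ⇒ h = (s−f)·(s + √(s² + DoF²)) / DoF = 1332 × (1350 + √(1350² + 777²)) / 777 = 1332 × (1350 + 1557.64) / 777 ≈ 4984.5 mm.
Then N = f²/(c·h) = 18² / (0.013 × 4984.5) = 324 / 64.799 ≈ 5.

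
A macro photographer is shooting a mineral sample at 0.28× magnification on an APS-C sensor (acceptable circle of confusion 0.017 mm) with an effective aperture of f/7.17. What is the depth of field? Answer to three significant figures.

3.11 mm

At magnification m, DoF ≈ 2·N_eff·c/m² = 2 × 7.17 × 0.017 / 0.28² = 0.2438 / 0.0784 ≈ 3.11 mm.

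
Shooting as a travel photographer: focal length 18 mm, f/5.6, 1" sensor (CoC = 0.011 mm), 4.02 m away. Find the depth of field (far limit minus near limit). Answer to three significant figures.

14.5 m

Hyperfocal distance H = f²/(N·c) + f = 18²/(5.6 × 0.011) + 18 = 324/0.0616 + 18 ≈ 5277.7 mm ≈ 5.278 m.
Near limit Dn = s·(H − f)/(H + s − 2f) = 4020 × (5277.7 − 18) / (5277.7 + 4020 − 2 × 18) = 4020 × 5259.7 / 9261.7 ≈ 2283 mm.
Far limit Df = s·(H − f)/(H − s) = 4020 × (5277.7 − 18) / (5277.7 − 4020) = 4020 × 5259.7 / 1257.7 ≈ 16811 mm.
Depth of field = Df − Dn = 16811 − 2283 ≈ 14528 mm ≈ 14.5 m.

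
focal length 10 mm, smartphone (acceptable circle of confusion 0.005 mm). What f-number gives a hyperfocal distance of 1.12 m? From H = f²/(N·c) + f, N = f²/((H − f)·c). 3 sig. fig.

Rearrange H = f²/(N·c) + f for N: N = f² / ((H − f)·c).
N = 10² / ((1120 − 10) × 0.005) = 100 / 5.550 ≈ 18.

f/18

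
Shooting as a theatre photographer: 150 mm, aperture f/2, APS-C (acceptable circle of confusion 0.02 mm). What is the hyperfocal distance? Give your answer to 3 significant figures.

563 m

Hyperfocal distance H = f²/(N·c) + f = 150²/(2 × 0.02) + 150 = 22500/0.04 + 150 ≈ 562650.0 mm ≈ 563 m.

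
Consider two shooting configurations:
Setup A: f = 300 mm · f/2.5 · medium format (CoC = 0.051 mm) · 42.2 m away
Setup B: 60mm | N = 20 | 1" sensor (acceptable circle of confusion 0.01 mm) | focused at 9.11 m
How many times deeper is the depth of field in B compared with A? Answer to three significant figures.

Setup A: H = 300²/(2.5×0.051) + 300 ≈ 706182.4 mm; DoF = Df − Dn = 44863.0 − 39835.4 ≈ 5027.6 mm.
Setup B: H = 60²/(20×0.01) + 60 ≈ 18060.0 mm; DoF = Df − Dn = 18322 − 6062 ≈ 12260 mm.
Ratio = 12260 / 5027.6 ≈ 2.44.

2.44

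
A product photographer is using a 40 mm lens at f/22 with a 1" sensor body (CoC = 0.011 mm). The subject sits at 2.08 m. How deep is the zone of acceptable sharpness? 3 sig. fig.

Hyperfocal distance H = f²/(N·c) + f = 40²/(22 × 0.011) + 40 = 1600/0.242 + 40 ≈ 6651.6 mm ≈ 6.652 m.
Near limit Dn = s·(H − f)/(H + s − 2f) = 2080 × (6651.6 − 40) / (6651.6 + 2080 − 2 × 40) = 2080 × 6611.6 / 8651.6 ≈ 1589.5 mm.
Far limit Df = s·(H − f)/(H − s) = 2080 × (6651.6 − 40) / (6651.6 − 2080) = 2080 × 6611.6 / 4571.6 ≈ 3008.2 mm.
Depth of field = Df − Dn = 3008.2 − 1589.5 ≈ 1418.7 mm ≈ 1.42 m.

1.42 m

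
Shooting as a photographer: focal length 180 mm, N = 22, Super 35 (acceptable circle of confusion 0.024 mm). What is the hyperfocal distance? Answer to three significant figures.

Hyperfocal distance H = f²/(N·c) + f = 180²/(22 × 0.024) + 180 = 32400/0.528 + 180 ≈ 61543.6 mm ≈ 61.5 m.

61.5 m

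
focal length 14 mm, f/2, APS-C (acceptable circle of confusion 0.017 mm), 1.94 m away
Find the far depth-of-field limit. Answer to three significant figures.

2.91 m

Hyperfocal distance H = f²/(N·c) + f = 14²/(2 × 0.017) + 14 = 196/0.034 + 14 ≈ 5778.7 mm ≈ 5.779 m.
Far limit Df = s·(H − f)/(H − s) = 1940 × (5778.7 − 14) / (5778.7 − 1940) = 1940 × 5764.7 / 3838.7 ≈ 2913.4 mm ≈ 2.91 m.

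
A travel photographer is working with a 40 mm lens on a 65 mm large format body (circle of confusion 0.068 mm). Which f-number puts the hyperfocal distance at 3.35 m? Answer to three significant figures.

f/7.11

Rearrange H = f²/(N·c) + f for N: N = f² / ((H − f)·c).
N = 40² / ((3350 − 40) × 0.068) = 1600 / 225.1 ≈ 7.11.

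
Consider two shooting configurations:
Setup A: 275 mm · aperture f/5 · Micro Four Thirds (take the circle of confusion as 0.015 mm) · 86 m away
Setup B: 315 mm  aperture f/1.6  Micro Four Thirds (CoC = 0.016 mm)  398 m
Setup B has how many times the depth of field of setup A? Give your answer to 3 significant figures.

Setup A: H = 275²/(5×0.015) + 275 ≈ 1008608.3 mm; DoF = Df − Dn = 93991 − 79261 ≈ 14730 mm.
Setup B: H = 315²/(1.6×0.016) + 315 ≈ 3876291.6 mm; DoF = Df − Dn = 443505 − 360964 ≈ 82541 mm.
Ratio = 82541 / 14730 ≈ 5.60.

5.60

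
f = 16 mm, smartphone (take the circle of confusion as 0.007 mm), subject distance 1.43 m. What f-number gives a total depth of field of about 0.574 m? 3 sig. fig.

Write h = H − f = f²/(N·c). The thin-lens limits are Dn = s·h/(h + (s−f)) and Df = s·h/(h − (s−f)), so DoF = Df − Dn = 2·s·(s−f)·h / (h² − (s−f)²).
That is a quadratic in h: DoF·h² − 2·s·(s−f)·h − DoF·(s−f)² = 0 ⇒ h = (s−f)·(s + √(s² + DoF²)) / DoF = 1414 × (1430 + √(1430² + 574²)) / 574 = 1414 × (1430 + 1540.90) / 574 ≈ 7318.6 mm.
Then N = f²/(c·h) = 16² / (0.007 × 7318.6) = 256 / 51.230 ≈ 5.

f/5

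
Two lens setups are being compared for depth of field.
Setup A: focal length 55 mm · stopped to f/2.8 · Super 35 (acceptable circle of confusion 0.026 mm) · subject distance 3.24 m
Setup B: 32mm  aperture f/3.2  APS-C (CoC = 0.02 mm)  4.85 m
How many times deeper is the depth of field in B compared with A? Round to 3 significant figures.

6.43

Setup A: H = 55²/(2.8×0.026) + 55 ≈ 41607.2 mm; DoF = Df − Dn = 3508.96 − 3009.33 ≈ 499.63 mm.
Setup B: H = 32²/(3.2×0.02) + 32 ≈ 16032.0 mm; DoF = Df − Dn = 6939.7 − 3727.5 ≈ 3212.2 mm.
Ratio = 3212.2 / 499.63 ≈ 6.43.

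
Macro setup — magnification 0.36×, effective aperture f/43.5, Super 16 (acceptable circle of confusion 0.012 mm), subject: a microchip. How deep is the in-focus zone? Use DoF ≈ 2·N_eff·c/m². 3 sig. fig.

At magnification m, DoF ≈ 2·N_eff·c/m² = 2 × 43.5 × 0.012 / 0.36² = 1.044 / 0.1296 ≈ 8.06 mm.

8.06 mm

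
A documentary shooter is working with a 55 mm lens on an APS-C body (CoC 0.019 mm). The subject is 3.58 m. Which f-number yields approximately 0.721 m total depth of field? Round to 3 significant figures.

f/4.50

Write h = H − f = f²/(N·c). The thin-lens limits are Dn = s·h/(h + (s−f)) and Df = s·h/(h − (s−f)), so DoF = Df − Dn = 2·s·(s−f)·h / (h² − (s−f)²).
That is a quadratic in h: DoF·h² − 2·s·(s−f)·h − DoF·(s−f)² = 0 ⇒ h = (s−f)·(s + √(s² + DoF²)) / DoF = 3525 × (3580 + √(3580² + 721²)) / 721 = 3525 × (3580 + 3651.88) / 721 ≈ 35357 mm.
Then N = f²/(c·h) = 55² / (0.019 × 35357) = 3025 / 671.78 ≈ 4.50.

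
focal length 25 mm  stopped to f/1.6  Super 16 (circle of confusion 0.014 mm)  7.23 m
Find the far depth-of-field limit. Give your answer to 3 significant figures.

Hyperfocal distance H = f²/(N·c) + f = 25²/(1.6 × 0.014) + 25 = 625/0.0224 + 25 ≈ 27926.8 mm ≈ 27.93 m.
Far limit Df = s·(H − f)/(H − s) = 7230 × (27926.8 − 25) / (27926.8 − 7230) = 7230 × 27901.8 / 20696.8 ≈ 9746.9 mm ≈ 9.75 m.

9.75 m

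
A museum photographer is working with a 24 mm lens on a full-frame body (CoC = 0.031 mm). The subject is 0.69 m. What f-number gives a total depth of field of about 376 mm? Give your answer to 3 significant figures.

f/7.11

Write h = H − f = f²/(N·c). The thin-lens limits are Dn = s·h/(h + (s−f)) and Df = s·h/(h − (s−f)), so DoF = Df − Dn = 2·s·(s−f)·h / (h² − (s−f)²).
That is a quadratic in h: DoF·h² − 2·s·(s−f)·h − DoF·(s−f)² = 0 ⇒ h = (s−f)·(s + √(s² + DoF²)) / DoF = 666 × (690 + √(690² + 376²)) / 376 = 666 × (690 + 785.796) / 376 ≈ 2614.0 mm.
Then N = f²/(c·h) = 24² / (0.031 × 2614.0) = 576 / 81.035 ≈ 7.11.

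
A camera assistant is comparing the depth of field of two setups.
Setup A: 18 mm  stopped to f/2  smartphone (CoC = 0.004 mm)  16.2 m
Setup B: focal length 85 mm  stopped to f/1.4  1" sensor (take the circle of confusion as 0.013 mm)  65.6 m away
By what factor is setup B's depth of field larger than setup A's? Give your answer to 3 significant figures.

Setup A: H = 18²/(2×0.004) + 18 ≈ 40518.0 mm; DoF = Df − Dn = 26980 − 11575 ≈ 15405 mm.
Setup B: H = 85²/(1.4×0.013) + 85 ≈ 397063.0 mm; DoF = Df − Dn = 78566 − 56307 ≈ 22259 mm.
Ratio = 22259 / 15405 ≈ 1.44.

1.44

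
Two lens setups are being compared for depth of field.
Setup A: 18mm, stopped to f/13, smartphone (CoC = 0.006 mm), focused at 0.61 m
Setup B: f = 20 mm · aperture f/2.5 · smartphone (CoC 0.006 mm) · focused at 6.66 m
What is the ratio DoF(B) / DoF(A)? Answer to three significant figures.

19.9

Setup A: H = 18²/(13×0.006) + 18 ≈ 4171.8 mm; DoF = Df − Dn = 711.39 − 533.91 ≈ 177.48 mm.
Setup B: H = 20²/(2.5×0.006) + 20 ≈ 26686.7 mm; DoF = Df − Dn = 8868.2 − 5332.3 ≈ 3535.9 mm.
Ratio = 3535.9 / 177.48 ≈ 19.9.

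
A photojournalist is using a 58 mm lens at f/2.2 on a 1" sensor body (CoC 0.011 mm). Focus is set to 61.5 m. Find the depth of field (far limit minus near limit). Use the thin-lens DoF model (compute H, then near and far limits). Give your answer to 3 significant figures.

Hyperfocal distance H = f²/(N·c) + f = 58²/(2.2 × 0.011) + 58 = 3364/0.0242 + 58 ≈ 139066.3 mm ≈ 139.1 m.
Near limit Dn = s·(H − f)/(H + s − 2f) = 61500 × (139066.3 − 58) / (139066.3 + 61500 − 2 × 58) = 61500 × 139008.3 / 200450.3 ≈ 42649 mm.
Far limit Df = s·(H − f)/(H − s) = 61500 × (139066.3 − 58) / (139066.3 − 61500) = 61500 × 139008.3 / 77566.3 ≈ 110216 mm.
Depth of field = Df − Dn = 110216 − 42649 ≈ 67567 mm ≈ 67.6 m.

67.6 m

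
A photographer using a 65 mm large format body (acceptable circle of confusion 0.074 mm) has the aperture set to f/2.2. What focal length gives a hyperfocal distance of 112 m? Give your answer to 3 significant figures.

135 mm

From H = f²/(N·c) + f, with f ≪ H: f ≈ √(H·N·c) = √(112000 × 2.2 × 0.074) = √18234 ≈ 135.0 mm.
The +f correction barely moves this — solving exactly, f² + N·c·f − N·c·H = 0 ⇒ f = (−N·c + √((N·c)² + 4·N·c·H))/2 = (−0.1628 + √72934)/2 ≈ 134.95 mm, so f ≈ 135 mm.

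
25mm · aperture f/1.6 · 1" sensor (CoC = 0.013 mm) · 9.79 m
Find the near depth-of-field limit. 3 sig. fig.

Hyperfocal distance H = f²/(N·c) + f = 25²/(1.6 × 0.013) + 25 = 625/0.0208 + 25 ≈ 30073.1 mm ≈ 30.07 m.
Near limit Dn = s·(H − f)/(H + s − 2f) = 9790 × (30073.1 − 25) / (30073.1 + 9790 − 2 × 25) = 9790 × 30048.1 / 39813.1 ≈ 7388.8 mm ≈ 7.39 m.

7.39 m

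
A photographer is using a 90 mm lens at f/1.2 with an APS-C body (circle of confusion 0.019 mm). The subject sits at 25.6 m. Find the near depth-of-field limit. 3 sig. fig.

23.9 m

Hyperfocal distance H = f²/(N·c) + f = 90²/(1.2 × 0.019) + 90 = 8100/0.0228 + 90 ≈ 355353.2 mm ≈ 355.4 m.
Near limit Dn = s·(H − f)/(H + s − 2f) = 25600 × (355353.2 − 90) / (355353.2 + 25600 − 2 × 90) = 25600 × 355263.2 / 380773.2 ≈ 23885 mm ≈ 23.9 m.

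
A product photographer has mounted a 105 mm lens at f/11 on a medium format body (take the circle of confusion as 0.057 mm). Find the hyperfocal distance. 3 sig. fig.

17.7 m

Hyperfocal distance H = f²/(N·c) + f = 105²/(11 × 0.057) + 105 = 11025/0.627 + 105 ≈ 17688.7 mm ≈ 17.7 m.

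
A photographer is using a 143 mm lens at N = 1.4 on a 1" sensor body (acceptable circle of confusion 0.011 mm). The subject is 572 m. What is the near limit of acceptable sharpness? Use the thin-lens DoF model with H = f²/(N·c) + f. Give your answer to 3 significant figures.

Hyperfocal distance H = f²/(N·c) + f = 143²/(1.4 × 0.011) + 143 = 20449/0.0154 + 143 ≈ 1328000.1 mm ≈ 1328 m.
Near limit Dn = s·(H − f)/(H + s − 2f) = 572000 × (1328000.1 − 143) / (1328000.1 + 572000 − 2 × 143) = 572000 × 1327857.1 / 1899714.1 ≈ 399815 mm ≈ 400 m.

400 m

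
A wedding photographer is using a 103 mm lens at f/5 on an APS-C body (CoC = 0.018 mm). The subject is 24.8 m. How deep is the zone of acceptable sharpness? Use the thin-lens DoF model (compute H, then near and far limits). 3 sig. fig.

10.9 m

Hyperfocal distance H = f²/(N·c) + f = 103²/(5 × 0.018) + 103 = 10609/0.09 + 103 ≈ 117980.8 mm ≈ 118.0 m.
Near limit Dn = s·(H − f)/(H + s − 2f) = 24800 × (117980.8 − 103) / (117980.8 + 24800 − 2 × 103) = 24800 × 117877.8 / 142574.8 ≈ 20504 mm.
Far limit Df = s·(H − f)/(H − s) = 24800 × (117980.8 − 103) / (117980.8 − 24800) = 24800 × 117877.8 / 93180.8 ≈ 31373 mm.
Depth of field = Df − Dn = 31373 − 20504 ≈ 10869 mm ≈ 10.9 m.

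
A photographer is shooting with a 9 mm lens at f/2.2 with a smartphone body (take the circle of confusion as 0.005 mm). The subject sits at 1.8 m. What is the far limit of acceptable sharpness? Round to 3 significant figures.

Hyperfocal distance H = f²/(N·c) + f = 9²/(2.2 × 0.005) + 9 = 81/0.011 + 9 ≈ 7372.6 mm ≈ 7.373 m.
Far limit Df = s·(H − f)/(H − s) = 1800 × (7372.6 − 9) / (7372.6 − 1800) = 1800 × 7363.6 / 5572.6 ≈ 2378.5 mm ≈ 2.38 m.

2.38 m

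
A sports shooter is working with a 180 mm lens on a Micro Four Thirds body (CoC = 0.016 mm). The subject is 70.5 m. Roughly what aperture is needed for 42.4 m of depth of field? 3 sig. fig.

f/7.99

Write h = H − f = f²/(N·c). The thin-lens limits are Dn = s·h/(h + (s−f)) and Df = s·h/(h − (s−f)), so DoF = Df − Dn = 2·s·(s−f)·h / (h² − (s−f)²).
That is a quadratic in h: DoF·h² − 2·s·(s−f)·h − DoF·(s−f)² = 0 ⇒ h = (s−f)·(s + √(s² + DoF²)) / DoF = 70320 × (70500 + √(70500² + 42400²)) / 42400 = 70320 × (70500 + 82267.9) / 42400 ≈ 253364 mm.
Then N = f²/(c·h) = 180² / (0.016 × 253364) = 32400 / 4053.8 ≈ 7.99.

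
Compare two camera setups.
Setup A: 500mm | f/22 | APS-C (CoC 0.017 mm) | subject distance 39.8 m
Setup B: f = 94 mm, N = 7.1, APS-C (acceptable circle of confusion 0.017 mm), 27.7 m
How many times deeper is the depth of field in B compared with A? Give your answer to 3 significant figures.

Setup A: H = 500²/(22×0.017) + 500 ≈ 668949.2 mm; DoF = Df − Dn = 42286.1 − 37590.0 ≈ 4696.1 mm.
Setup B: H = 94²/(7.1×0.017) + 94 ≈ 73300.3 mm; DoF = Df − Dn = 44469 − 20115 ≈ 24354 mm.
Ratio = 24354 / 4696.1 ≈ 5.19.

5.19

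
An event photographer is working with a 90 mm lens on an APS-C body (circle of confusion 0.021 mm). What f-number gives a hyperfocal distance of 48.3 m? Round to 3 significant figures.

Rearrange H = f²/(N·c) + f for N: N = f² / ((H − f)·c).
N = 90² / ((48300 − 90) × 0.021) = 8100 / 1012 ≈ 8.

f/8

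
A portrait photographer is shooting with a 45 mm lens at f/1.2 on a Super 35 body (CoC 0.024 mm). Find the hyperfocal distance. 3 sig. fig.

Hyperfocal distance H = f²/(N·c) + f = 45²/(1.2 × 0.024) + 45 = 2025/0.0288 + 45 ≈ 70357.5 mm ≈ 70.4 m.

70.4 m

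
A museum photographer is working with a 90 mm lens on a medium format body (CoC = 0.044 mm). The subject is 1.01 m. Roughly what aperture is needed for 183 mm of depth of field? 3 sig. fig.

f/18

Write h = H − f = f²/(N·c). The thin-lens limits are Dn = s·h/(h + (s−f)) and Df = s·h/(h − (s−f)), so DoF = Df − Dn = 2·s·(s−f)·h / (h² − (s−f)²).
That is a quadratic in h: DoF·h² − 2·s·(s−f)·h − DoF·(s−f)² = 0 ⇒ h = (s−f)·(s + √(s² + DoF²)) / DoF = 920 × (1010 + √(1010² + 183²)) / 183 = 920 × (1010 + 1026.44) / 183 ≈ 10238 mm.
Then N = f²/(c·h) = 90² / (0.044 × 10238) = 8100 / 450.47 ≈ 18.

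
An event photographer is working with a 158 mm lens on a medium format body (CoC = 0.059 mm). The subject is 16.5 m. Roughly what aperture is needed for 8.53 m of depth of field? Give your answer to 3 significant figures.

f/6.30

Write h = H − f = f²/(N·c). The thin-lens limits are Dn = s·h/(h + (s−f)) and Df = s·h/(h − (s−f)), so DoF = Df − Dn = 2·s·(s−f)·h / (h² − (s−f)²).
That is a quadratic in h: DoF·h² − 2·s·(s−f)·h − DoF·(s−f)² = 0 ⇒ h = (s−f)·(s + √(s² + DoF²)) / DoF = 16342 × (16500 + √(16500² + 8530²)) / 8530 = 16342 × (16500 + 18574.5) / 8530 ≈ 67197 mm.
Then N = f²/(c·h) = 158² / (0.059 × 67197) = 24964 / 3964.6 ≈ 6.30.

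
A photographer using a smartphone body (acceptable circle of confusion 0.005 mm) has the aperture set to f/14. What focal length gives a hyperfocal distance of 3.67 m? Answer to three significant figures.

16.0 mm

From H = f²/(N·c) + f, with f ≪ H: f ≈ √(H·N·c) = √(3670 × 14 × 0.005) = √256.90 ≈ 16.03 mm.
The +f correction barely moves this — solving exactly, f² + N·c·f − N·c·H = 0 ⇒ f = (−N·c + √((N·c)² + 4·N·c·H))/2 = (−0.07 + √1027.6)/2 ≈ 15.993 mm, so f ≈ 16.0 mm.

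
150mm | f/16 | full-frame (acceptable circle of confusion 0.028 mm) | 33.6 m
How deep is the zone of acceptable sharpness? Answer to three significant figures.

Hyperfocal distance H = f²/(N·c) + f = 150²/(16 × 0.028) + 150 = 22500/0.448 + 150 ≈ 50373.2 mm ≈ 50.37 m.
Near limit Dn = s·(H − f)/(H + s − 2f) = 33600 × (50373.2 − 150) / (50373.2 + 33600 − 2 × 150) = 33600 × 50223.2 / 83673.2 ≈ 20168 mm.
Far limit Df = s·(H − f)/(H − s) = 33600 × (50373.2 − 150) / (50373.2 − 33600) = 33600 × 50223.2 / 16773.2 ≈ 100607 mm.
Depth of field = Df − Dn = 100607 − 20168 ≈ 80439 mm ≈ 80.4 m.

80.4 m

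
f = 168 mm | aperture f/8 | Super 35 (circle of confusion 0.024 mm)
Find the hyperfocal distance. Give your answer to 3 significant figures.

147 m

Hyperfocal distance H = f²/(N·c) + f = 168²/(8 × 0.024) + 168 = 28224/0.192 + 168 ≈ 147168.0 mm ≈ 147 m.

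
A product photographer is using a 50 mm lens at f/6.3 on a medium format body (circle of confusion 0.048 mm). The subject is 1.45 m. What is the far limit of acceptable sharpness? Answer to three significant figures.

Hyperfocal distance H = f²/(N·c) + f = 50²/(6.3 × 0.048) + 50 = 2500/0.3024 + 50 ≈ 8317.2 mm ≈ 8.317 m.
Far limit Df = s·(H − f)/(H − s) = 1450 × (8317.2 − 50) / (8317.2 − 1450) = 1450 × 8267.2 / 6867.2 ≈ 1745.6 mm ≈ 1.75 m.

1.75 m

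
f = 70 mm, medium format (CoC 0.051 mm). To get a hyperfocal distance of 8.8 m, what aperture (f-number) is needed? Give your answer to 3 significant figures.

f/11

Rearrange H = f²/(N·c) + f for N: N = f² / ((H − f)·c).
N = 70² / ((8800 − 70) × 0.051) = 4900 / 445.2 ≈ 11.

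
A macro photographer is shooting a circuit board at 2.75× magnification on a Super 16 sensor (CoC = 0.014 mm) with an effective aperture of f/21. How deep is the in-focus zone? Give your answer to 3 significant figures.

0.0778 mm

At magnification m, DoF ≈ 2·N_eff·c/m² = 2 × 21 × 0.014 / 2.75² = 0.588 / 7.562 ≈ 0.0778 mm.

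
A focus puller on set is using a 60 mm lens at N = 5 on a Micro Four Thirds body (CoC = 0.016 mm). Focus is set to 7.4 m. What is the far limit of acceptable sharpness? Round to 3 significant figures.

8.84 m

Hyperfocal distance H = f²/(N·c) + f = 60²/(5 × 0.016) + 60 = 3600/0.08 + 60 ≈ 45060.0 mm ≈ 45.06 m.
Far limit Df = s·(H − f)/(H − s) = 7400 × (45060.0 − 60) / (45060.0 − 7400) = 7400 × 45000.0 / 37660.0 ≈ 8842.3 mm ≈ 8.84 m.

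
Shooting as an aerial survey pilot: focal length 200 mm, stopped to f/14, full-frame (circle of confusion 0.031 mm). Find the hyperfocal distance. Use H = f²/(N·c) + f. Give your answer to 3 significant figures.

Hyperfocal distance H = f²/(N·c) + f = 200²/(14 × 0.031) + 200 = 40000/0.434 + 200 ≈ 92365.9 mm ≈ 92.4 m.

92.4 m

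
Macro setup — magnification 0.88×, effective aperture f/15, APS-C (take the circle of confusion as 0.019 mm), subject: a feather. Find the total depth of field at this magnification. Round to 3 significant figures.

At magnification m, DoF ≈ 2·N_eff·c/m² = 2 × 15 × 0.019 / 0.88² = 0.57 / 0.7744 ≈ 0.736 mm.

0.736 mm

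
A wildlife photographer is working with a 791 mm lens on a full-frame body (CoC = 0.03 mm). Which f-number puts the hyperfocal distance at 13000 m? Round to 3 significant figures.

f/1.60

Rearrange H = f²/(N·c) + f for N: N = f² / ((H − f)·c).
N = 791² / ((13000000 − 791) × 0.03) = 625681 / 389976 ≈ 1.60.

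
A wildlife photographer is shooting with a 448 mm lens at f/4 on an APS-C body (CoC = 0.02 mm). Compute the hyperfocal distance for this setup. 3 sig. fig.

2510 m

Hyperfocal distance H = f²/(N·c) + f = 448²/(4 × 0.02) + 448 = 200704/0.08 + 448 ≈ 2509248.0 mm ≈ 2510 m.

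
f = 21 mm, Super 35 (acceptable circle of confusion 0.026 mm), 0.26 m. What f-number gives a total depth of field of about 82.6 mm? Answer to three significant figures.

f/11

Write h = H − f = f²/(N·c). The thin-lens limits are Dn = s·h/(h + (s−f)) and Df = s·h/(h − (s−f)), so DoF = Df − Dn = 2·s·(s−f)·h / (h² − (s−f)²).
That is a quadratic in h: DoF·h² − 2·s·(s−f)·h − DoF·(s−f)² = 0 ⇒ h = (s−f)·(s + √(s² + DoF²)) / DoF = 239 × (260 + √(260² + 82.6²)) / 82.6 = 239 × (260 + 272.805) / 82.6 ≈ 1541.7 mm.
Then N = f²/(c·h) = 21² / (0.026 × 1541.7) = 441 / 40.083 ≈ 11.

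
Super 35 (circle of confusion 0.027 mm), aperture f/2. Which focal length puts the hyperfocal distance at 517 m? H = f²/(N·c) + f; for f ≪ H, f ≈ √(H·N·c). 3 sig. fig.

167 mm

From H = f²/(N·c) + f, with f ≪ H: f ≈ √(H·N·c) = √(517000 × 2 × 0.027) = √27918 ≈ 167.1 mm.
The +f correction barely moves this — solving exactly, f² + N·c·f − N·c·H = 0 ⇒ f = (−N·c + √((N·c)² + 4·N·c·H))/2 = (−0.054 + √111672)/2 ≈ 167.06 mm, so f ≈ 167 mm.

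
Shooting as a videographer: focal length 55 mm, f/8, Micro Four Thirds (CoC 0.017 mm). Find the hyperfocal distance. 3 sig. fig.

Hyperfocal distance H = f²/(N·c) + f = 55²/(8 × 0.017) + 55 = 3025/0.136 + 55 ≈ 22297.6 mm ≈ 22.3 m.

22.3 m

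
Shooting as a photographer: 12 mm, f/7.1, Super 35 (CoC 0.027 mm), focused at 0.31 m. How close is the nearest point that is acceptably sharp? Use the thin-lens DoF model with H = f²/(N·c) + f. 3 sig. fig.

Hyperfocal distance H = f²/(N·c) + f = 12²/(7.1 × 0.027) + 12 = 144/0.1917 + 12 ≈ 763.2 mm ≈ 0.763 m.
Near limit Dn = s·(H − f)/(H + s − 2f) = 310 × (763.2 − 12) / (763.2 + 310 − 2 × 12) = 310 × 751.2 / 1049.2 ≈ 221.95 mm.

222 mm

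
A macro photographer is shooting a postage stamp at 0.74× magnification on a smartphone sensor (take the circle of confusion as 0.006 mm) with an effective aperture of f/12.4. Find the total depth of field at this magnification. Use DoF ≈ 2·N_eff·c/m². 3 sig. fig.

At magnification m, DoF ≈ 2·N_eff·c/m² = 2 × 12.4 × 0.006 / 0.74² = 0.1488 / 0.5476 ≈ 0.272 mm.

0.272 mm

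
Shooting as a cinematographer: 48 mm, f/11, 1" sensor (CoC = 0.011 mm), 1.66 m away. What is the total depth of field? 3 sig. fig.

Hyperfocal distance H = f²/(N·c) + f = 48²/(11 × 0.011) + 48 = 2304/0.121 + 48 ≈ 19089.3 mm ≈ 19.09 m.
Near limit Dn = s·(H − f)/(H + s − 2f) = 1660 × (19089.3 − 48) / (19089.3 + 1660 − 2 × 48) = 1660 × 19041.3 / 20653.3 ≈ 1530.44 mm.
Far limit Df = s·(H − f)/(H − s) = 1660 × (19089.3 − 48) / (19089.3 − 1660) = 1660 × 19041.3 / 17429.3 ≈ 1813.53 mm.
Depth of field = Df − Dn = 1813.53 − 1530.44 ≈ 283.09 mm.

283 mm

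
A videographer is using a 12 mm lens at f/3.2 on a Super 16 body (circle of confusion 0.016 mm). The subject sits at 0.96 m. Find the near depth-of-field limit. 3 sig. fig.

0.718 m

Hyperfocal distance H = f²/(N·c) + f = 12²/(3.2 × 0.016) + 12 = 144/0.0512 + 12 ≈ 2824.5 mm ≈ 2.825 m.
Near limit Dn = s·(H − f)/(H + s − 2f) = 960 × (2824.5 − 12) / (2824.5 + 960 − 2 × 12) = 960 × 2812.5 / 3760.5 ≈ 717.99 mm ≈ 0.718 m.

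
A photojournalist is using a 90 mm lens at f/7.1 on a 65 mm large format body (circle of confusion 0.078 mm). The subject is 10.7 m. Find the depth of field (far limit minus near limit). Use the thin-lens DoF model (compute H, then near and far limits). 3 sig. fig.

Hyperfocal distance H = f²/(N·c) + f = 90²/(7.1 × 0.078) + 90 = 8100/0.5538 + 90 ≈ 14716.2 mm ≈ 14.72 m.
Near limit Dn = s·(H − f)/(H + s − 2f) = 10700 × (14716.2 − 90) / (14716.2 + 10700 − 2 × 90) = 10700 × 14626.2 / 25236.2 ≈ 6201 mm.
Far limit Df = s·(H − f)/(H − s) = 10700 × (14716.2 − 90) / (14716.2 − 10700) = 10700 × 14626.2 / 4016.2 ≈ 38967 mm.
Depth of field = Df − Dn = 38967 − 6201 ≈ 32766 mm ≈ 32.8 m.

32.8 m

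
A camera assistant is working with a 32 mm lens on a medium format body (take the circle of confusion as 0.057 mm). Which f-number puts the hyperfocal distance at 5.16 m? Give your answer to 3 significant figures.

f/3.50

Rearrange H = f²/(N·c) + f for N: N = f² / ((H − f)·c).
N = 32² / ((5160 − 32) × 0.057) = 1024 / 292.3 ≈ 3.50.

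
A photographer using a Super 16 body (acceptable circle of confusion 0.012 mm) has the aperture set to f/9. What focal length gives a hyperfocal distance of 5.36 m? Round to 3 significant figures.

24.0 mm

From H = f²/(N·c) + f, with f ≪ H: f ≈ √(H·N·c) = √(5360 × 9 × 0.012) = √578.88 ≈ 24.06 mm.
Exact: f² + N·c·f − N·c·H = 0 ⇒ f = (−N·c + √((N·c)² + 4·N·c·H))/2 = (−0.108 + √2315.5)/2 ≈ 24.006 mm ≈ 24.0 mm.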